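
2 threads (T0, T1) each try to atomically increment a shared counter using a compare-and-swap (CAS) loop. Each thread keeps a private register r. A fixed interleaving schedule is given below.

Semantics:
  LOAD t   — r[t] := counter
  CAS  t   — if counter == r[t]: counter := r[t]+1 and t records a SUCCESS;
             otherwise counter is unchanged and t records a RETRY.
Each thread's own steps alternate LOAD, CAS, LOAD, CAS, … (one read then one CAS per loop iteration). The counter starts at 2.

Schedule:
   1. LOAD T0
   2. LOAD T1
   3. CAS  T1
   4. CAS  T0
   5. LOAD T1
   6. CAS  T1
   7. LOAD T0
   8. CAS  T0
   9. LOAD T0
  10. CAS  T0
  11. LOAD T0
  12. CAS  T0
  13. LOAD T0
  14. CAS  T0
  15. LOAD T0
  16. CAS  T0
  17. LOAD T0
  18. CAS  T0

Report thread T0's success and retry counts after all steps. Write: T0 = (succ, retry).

T0 LOAD — after: cnt=2, r=2 — load
T1 LOAD — after: cnt=2, r=2 — load
T1 CAS — after: cnt=3, r=2 — ok
T0 CAS — after: cnt=3, r=2 — retry
T1 LOAD — after: cnt=3, r=3 — load
T1 CAS — after: cnt=4, r=3 — ok
T0 LOAD — after: cnt=4, r=4 — load
T0 CAS — after: cnt=5, r=4 — ok
T0 LOAD — after: cnt=5, r=5 — load
T0 CAS — after: cnt=6, r=5 — ok
T0 LOAD — after: cnt=6, r=6 — load
T0 CAS — after: cnt=7, r=6 — ok
T0 LOAD — after: cnt=7, r=7 — load
T0 CAS — after: cnt=8, r=7 — ok
T0 LOAD — after: cnt=8, r=8 — load
T0 CAS — after: cnt=9, r=8 — ok
T0 LOAD — after: cnt=9, r=9 — load
T0 CAS — after: cnt=10, r=9 — ok

T0 = (6, 1)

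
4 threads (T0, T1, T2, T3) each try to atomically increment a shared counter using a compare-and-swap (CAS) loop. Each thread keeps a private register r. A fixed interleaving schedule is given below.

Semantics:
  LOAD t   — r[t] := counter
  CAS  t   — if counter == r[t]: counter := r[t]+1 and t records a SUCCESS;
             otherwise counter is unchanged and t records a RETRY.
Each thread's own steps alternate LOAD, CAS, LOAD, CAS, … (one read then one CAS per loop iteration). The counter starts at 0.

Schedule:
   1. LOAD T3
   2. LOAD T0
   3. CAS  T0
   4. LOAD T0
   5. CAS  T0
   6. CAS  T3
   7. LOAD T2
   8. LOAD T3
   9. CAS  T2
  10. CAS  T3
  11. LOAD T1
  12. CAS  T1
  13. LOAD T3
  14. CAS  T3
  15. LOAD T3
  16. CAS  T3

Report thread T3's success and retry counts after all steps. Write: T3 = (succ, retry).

T3 = (2, 2)

step 1: T3 LOAD ⇒ load; ctr=0 reg=0
step 2: T0 LOAD ⇒ load; ctr=0 reg=0
step 3: T0 CAS ⇒ ok; ctr=1 reg=0
step 4: T0 LOAD ⇒ load; ctr=1 reg=1
step 5: T0 CAS ⇒ ok; ctr=2 reg=1
step 6: T3 CAS ⇒ retry; ctr=2 reg=0
step 7: T2 LOAD ⇒ load; ctr=2 reg=2
step 8: T3 LOAD ⇒ load; ctr=2 reg=2
step 9: T2 CAS ⇒ ok; ctr=3 reg=2
step 10: T3 CAS ⇒ retry; ctr=3 reg=2
step 11: T1 LOAD ⇒ load; ctr=3 reg=3
step 12: T1 CAS ⇒ ok; ctr=4 reg=3
step 13: T3 LOAD ⇒ load; ctr=4 reg=4
step 14: T3 CAS ⇒ ok; ctr=5 reg=4
step 15: T3 LOAD ⇒ load; ctr=5 reg=5
step 16: T3 CAS ⇒ ok; ctr=6 reg=5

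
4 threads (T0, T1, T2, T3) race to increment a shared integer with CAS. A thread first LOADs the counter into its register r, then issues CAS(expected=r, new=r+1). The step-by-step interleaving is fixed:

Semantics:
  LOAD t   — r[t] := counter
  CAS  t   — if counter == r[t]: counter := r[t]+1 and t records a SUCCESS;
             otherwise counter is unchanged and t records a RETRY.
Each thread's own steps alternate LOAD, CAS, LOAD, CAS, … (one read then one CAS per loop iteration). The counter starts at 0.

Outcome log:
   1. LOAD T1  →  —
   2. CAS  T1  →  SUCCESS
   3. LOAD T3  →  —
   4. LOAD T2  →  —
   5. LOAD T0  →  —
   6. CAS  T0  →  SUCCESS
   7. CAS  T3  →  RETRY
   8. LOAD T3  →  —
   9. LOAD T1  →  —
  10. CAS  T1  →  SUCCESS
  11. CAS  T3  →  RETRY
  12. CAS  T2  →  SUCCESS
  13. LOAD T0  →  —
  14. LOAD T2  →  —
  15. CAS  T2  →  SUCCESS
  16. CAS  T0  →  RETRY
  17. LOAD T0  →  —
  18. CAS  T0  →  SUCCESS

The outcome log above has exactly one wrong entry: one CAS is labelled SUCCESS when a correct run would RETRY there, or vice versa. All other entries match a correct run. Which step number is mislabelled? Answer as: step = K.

step = 12

Correct run:
   1) LOAD T1:  M=0  r_T1=0
   2) CAS  T1:  M=1  r_T1=0 ✓
   3) LOAD T3:  M=1  r_T3=1
   4) LOAD T2:  M=1  r_T2=1
   5) LOAD T0:  M=1  r_T0=1
   6) CAS  T0:  M=2  r_T0=1 ✓
   7) CAS  T3:  M=2  r_T3=1 ✗
   8) LOAD T3:  M=2  r_T3=2
   9) LOAD T1:  M=2  r_T1=2
  10) CAS  T1:  M=3  r_T1=2 ✓
  11) CAS  T3:  M=3  r_T3=2 ✗
  12) CAS  T2:  M=3  r_T2=1 ✗
  13) LOAD T0:  M=3  r_T0=3
  14) LOAD T2:  M=3  r_T2=3
  15) CAS  T2:  M=4  r_T2=3 ✓
  16) CAS  T0:  M=4  r_T0=3 ✗
  17) LOAD T0:  M=4  r_T0=4
  18) CAS  T0:  M=5  r_T0=4 ✓
Log disagrees first at step 12.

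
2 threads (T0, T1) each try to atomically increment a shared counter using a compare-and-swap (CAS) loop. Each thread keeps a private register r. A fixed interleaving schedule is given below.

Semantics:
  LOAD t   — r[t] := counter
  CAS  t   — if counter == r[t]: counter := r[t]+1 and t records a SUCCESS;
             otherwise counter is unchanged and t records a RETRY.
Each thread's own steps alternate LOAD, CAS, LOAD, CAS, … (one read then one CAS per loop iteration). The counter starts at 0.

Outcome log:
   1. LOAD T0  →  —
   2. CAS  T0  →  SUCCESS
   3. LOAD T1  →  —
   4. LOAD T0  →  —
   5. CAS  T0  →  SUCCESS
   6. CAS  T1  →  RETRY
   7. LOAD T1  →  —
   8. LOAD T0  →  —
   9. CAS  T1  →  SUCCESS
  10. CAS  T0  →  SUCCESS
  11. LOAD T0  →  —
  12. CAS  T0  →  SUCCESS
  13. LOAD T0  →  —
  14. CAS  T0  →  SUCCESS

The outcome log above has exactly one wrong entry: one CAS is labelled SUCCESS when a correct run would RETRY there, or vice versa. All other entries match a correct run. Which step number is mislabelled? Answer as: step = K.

Reference trace:
1. LOAD T0 → mem=0 r[T0]=0 [LOAD]
2. CAS T0 → mem=1 r[T0]=0 [OK]
3. LOAD T1 → mem=1 r[T1]=1 [LOAD]
4. LOAD T0 → mem=1 r[T0]=1 [LOAD]
5. CAS T0 → mem=2 r[T0]=1 [OK]
6. CAS T1 → mem=2 r[T1]=1 [RETRY]
7. LOAD T1 → mem=2 r[T1]=2 [LOAD]
8. LOAD T0 → mem=2 r[T0]=2 [LOAD]
9. CAS T1 → mem=3 r[T1]=2 [OK]
10. CAS T0 → mem=3 r[T0]=2 [RETRY]
11. LOAD T0 → mem=3 r[T0]=3 [LOAD]
12. CAS T0 → mem=4 r[T0]=3 [OK]
13. LOAD T0 → mem=4 r[T0]=4 [LOAD]
14. CAS T0 → mem=5 r[T0]=4 [OK]
Log disagrees first at step 10.

step = 10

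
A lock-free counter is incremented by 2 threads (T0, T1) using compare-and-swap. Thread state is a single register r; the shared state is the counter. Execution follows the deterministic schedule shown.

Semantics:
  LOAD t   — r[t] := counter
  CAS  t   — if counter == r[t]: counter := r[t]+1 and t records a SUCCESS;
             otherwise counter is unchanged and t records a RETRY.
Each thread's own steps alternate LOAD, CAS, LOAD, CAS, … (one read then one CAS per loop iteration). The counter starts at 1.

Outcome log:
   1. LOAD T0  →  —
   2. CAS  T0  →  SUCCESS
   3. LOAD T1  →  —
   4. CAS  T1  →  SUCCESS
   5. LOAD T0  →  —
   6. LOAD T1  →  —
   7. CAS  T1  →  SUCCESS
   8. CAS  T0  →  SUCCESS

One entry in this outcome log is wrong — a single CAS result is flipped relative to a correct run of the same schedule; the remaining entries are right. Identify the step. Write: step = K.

Reference trace:
#1 T0 reads 1
#2 T0 CAS(1→2) writes; counter now 2
#3 T1 reads 2
#4 T1 CAS(2→3) writes; counter now 3
#5 T0 reads 3
#6 T1 reads 3
#7 T1 CAS(3→4) writes; counter now 4
#8 T0 CAS(3→4) fails; counter now 4
Mismatch at 8.

step = 8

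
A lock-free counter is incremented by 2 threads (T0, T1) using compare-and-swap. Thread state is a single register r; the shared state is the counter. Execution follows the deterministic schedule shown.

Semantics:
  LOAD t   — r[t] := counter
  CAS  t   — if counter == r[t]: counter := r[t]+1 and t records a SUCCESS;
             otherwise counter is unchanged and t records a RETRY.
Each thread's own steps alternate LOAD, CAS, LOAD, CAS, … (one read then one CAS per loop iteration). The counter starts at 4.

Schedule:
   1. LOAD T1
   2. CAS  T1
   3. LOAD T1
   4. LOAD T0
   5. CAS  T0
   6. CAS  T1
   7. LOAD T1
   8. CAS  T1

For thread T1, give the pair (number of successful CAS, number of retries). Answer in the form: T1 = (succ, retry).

#1 T1 reads 4
#2 T1 CAS(4→5) writes; counter now 5
#3 T1 reads 5
#4 T0 reads 5
#5 T0 CAS(5→6) writes; counter now 6
#6 T1 CAS(5→6) fails; counter now 6
#7 T1 reads 6
#8 T1 CAS(6→7) writes; counter now 7

T1 = (2, 1)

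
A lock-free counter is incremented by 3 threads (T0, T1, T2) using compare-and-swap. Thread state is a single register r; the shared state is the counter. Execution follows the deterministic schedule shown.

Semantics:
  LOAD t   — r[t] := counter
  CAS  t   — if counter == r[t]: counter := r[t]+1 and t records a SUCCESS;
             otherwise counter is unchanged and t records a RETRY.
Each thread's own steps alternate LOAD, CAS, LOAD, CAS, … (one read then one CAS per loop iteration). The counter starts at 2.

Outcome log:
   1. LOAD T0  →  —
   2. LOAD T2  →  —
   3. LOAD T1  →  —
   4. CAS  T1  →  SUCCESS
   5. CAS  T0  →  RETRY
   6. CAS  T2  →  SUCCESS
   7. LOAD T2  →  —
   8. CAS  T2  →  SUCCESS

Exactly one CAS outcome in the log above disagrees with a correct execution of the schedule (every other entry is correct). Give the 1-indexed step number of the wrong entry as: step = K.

step = 6

Correct run:
   1) LOAD T0:  M=2  r_T0=2
   2) LOAD T2:  M=2  r_T2=2
   3) LOAD T1:  M=2  r_T1=2
   4) CAS  T1:  M=3  r_T1=2 ✓
   5) CAS  T0:  M=3  r_T0=2 ✗
   6) CAS  T2:  M=3  r_T2=2 ✗
   7) LOAD T2:  M=3  r_T2=3
   8) CAS  T2:  M=4  r_T2=3 ✓
Log disagrees first at step 6.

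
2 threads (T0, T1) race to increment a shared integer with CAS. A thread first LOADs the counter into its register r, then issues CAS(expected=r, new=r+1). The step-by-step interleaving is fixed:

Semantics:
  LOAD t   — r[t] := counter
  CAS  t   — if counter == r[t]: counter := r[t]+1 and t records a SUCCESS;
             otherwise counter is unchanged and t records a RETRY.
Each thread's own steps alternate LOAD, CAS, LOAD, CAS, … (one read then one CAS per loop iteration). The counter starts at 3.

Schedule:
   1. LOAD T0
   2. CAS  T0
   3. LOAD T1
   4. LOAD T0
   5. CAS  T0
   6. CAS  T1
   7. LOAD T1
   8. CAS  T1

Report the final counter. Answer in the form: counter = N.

T0 LOAD — after: cnt=3, r=3 — load
T0 CAS — after: cnt=4, r=3 — ok
T1 LOAD — after: cnt=4, r=4 — load
T0 LOAD — after: cnt=4, r=4 — load
T0 CAS — after: cnt=5, r=4 — ok
T1 CAS — after: cnt=5, r=4 — retry
T1 LOAD — after: cnt=5, r=5 — load
T1 CAS — after: cnt=6, r=5 — ok

counter = 6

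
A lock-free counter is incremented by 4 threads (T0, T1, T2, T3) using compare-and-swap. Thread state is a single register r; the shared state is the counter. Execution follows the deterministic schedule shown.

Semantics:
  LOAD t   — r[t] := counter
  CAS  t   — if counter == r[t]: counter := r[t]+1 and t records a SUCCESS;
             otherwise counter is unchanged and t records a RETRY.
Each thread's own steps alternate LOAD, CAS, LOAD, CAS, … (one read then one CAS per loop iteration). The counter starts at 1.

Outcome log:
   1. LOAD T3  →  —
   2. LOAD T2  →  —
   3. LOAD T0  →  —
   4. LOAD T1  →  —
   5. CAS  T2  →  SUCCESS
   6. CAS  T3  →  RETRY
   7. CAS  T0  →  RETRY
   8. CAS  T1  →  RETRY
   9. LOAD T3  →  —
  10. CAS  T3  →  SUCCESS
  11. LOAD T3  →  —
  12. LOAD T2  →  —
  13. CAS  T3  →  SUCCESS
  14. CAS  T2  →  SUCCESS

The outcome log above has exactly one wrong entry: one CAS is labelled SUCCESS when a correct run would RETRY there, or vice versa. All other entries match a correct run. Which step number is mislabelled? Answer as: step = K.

step = 14

Reference trace:
[1] T3.load  rd  (counter 1, T3.r 1)
[2] T2.load  rd  (counter 1, T2.r 1)
[3] T0.load  rd  (counter 1, T0.r 1)
[4] T1.load  rd  (counter 1, T1.r 1)
[5] T2.cas  hit  (counter 2, T2.r 1)
[6] T3.cas  miss  (counter 2, T3.r 1)
[7] T0.cas  miss  (counter 2, T0.r 1)
[8] T1.cas  miss  (counter 2, T1.r 1)
[9] T3.load  rd  (counter 2, T3.r 2)
[10] T3.cas  hit  (counter 3, T3.r 2)
[11] T3.load  rd  (counter 3, T3.r 3)
[12] T2.load  rd  (counter 3, T2.r 3)
[13] T3.cas  hit  (counter 4, T3.r 3)
[14] T2.cas  miss  (counter 4, T2.r 3)
Mismatch at 14.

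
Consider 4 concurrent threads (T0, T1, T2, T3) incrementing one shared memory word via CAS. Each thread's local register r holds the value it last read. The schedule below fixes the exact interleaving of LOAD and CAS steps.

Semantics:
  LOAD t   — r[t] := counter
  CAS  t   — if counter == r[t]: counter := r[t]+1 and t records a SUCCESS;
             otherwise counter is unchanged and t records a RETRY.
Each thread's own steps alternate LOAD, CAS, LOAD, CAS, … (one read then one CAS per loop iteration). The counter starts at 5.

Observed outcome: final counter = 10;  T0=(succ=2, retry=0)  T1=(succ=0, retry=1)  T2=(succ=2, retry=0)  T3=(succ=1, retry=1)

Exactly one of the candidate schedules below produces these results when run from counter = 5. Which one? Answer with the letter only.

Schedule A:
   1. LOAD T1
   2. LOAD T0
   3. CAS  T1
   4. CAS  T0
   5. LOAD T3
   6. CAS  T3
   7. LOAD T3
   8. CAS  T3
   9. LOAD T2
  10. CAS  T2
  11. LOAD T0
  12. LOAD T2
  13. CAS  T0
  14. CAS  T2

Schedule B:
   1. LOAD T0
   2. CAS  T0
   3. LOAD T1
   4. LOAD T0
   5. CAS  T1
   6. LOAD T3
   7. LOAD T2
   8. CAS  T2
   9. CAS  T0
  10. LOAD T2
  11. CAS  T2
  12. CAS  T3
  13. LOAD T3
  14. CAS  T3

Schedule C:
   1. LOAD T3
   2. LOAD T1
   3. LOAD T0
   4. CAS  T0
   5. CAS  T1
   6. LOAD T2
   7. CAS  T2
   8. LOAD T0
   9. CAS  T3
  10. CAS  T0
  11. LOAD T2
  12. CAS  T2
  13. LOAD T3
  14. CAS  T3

C

Run C:
   1) LOAD T3:  M=5  r_T3=5
   2) LOAD T1:  M=5  r_T1=5
   3) LOAD T0:  M=5  r_T0=5
   4) CAS  T0:  M=6  r_T0=5 ✓
   5) CAS  T1:  M=6  r_T1=5 ✗
   6) LOAD T2:  M=6  r_T2=6
   7) CAS  T2:  M=7  r_T2=6 ✓
   8) LOAD T0:  M=7  r_T0=7
   9) CAS  T3:  M=7  r_T3=5 ✗
  10) CAS  T0:  M=8  r_T0=7 ✓
  11) LOAD T2:  M=8  r_T2=8
  12) CAS  T2:  M=9  r_T2=8 ✓
  13) LOAD T3:  M=9  r_T3=9
  14) CAS  T3:  M=10  r_T3=9 ✓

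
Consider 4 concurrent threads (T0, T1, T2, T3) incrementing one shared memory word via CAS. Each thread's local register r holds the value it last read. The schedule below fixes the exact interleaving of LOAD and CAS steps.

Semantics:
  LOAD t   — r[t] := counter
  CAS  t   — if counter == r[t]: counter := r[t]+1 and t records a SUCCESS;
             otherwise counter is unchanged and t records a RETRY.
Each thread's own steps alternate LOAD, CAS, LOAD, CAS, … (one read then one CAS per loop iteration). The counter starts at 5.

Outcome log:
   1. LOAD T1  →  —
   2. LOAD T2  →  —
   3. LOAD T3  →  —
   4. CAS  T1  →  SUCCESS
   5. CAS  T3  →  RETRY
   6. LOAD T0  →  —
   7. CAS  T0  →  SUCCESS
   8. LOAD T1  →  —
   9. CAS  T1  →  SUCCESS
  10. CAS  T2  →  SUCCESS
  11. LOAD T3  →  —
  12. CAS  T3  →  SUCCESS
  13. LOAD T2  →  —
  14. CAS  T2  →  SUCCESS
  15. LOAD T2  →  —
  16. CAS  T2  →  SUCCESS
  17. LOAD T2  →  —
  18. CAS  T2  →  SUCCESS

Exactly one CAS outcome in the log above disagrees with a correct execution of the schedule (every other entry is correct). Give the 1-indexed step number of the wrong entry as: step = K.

Re-executing:
T1 LOAD — after: cnt=5, r=5 — load
T2 LOAD — after: cnt=5, r=5 — load
T3 LOAD — after: cnt=5, r=5 — load
T1 CAS — after: cnt=6, r=5 — ok
T3 CAS — after: cnt=6, r=5 — retry
T0 LOAD — after: cnt=6, r=6 — load
T0 CAS — after: cnt=7, r=6 — ok
T1 LOAD — after: cnt=7, r=7 — load
T1 CAS — after: cnt=8, r=7 — ok
T2 CAS — after: cnt=8, r=5 — retry
T3 LOAD — after: cnt=8, r=8 — load
T3 CAS — after: cnt=9, r=8 — ok
T2 LOAD — after: cnt=9, r=9 — load
T2 CAS — after: cnt=10, r=9 — ok
T2 LOAD — after: cnt=10, r=10 — load
T2 CAS — after: cnt=11, r=10 — ok
T2 LOAD — after: cnt=11, r=11 — load
T2 CAS — after: cnt=12, r=11 — ok
Flip is step 10.

step = 10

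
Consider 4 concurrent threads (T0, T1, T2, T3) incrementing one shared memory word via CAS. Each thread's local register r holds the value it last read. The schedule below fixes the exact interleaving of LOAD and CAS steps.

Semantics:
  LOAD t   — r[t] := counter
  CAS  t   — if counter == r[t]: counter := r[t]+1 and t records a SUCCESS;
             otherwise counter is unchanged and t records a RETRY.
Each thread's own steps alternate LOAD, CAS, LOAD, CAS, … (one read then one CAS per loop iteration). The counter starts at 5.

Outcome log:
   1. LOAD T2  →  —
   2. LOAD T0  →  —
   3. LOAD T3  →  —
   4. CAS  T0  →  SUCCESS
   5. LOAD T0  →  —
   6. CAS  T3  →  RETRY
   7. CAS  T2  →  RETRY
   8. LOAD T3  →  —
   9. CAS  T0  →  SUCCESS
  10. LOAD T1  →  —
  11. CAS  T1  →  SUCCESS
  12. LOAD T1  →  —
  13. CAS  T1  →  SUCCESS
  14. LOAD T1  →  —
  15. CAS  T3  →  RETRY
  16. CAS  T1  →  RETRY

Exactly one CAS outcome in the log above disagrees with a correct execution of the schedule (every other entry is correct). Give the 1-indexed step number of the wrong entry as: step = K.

step = 16

Correct run:
   1) LOAD T2:  M=5  r_T2=5
   2) LOAD T0:  M=5  r_T0=5
   3) LOAD T3:  M=5  r_T3=5
   4) CAS  T0:  M=6  r_T0=5 ✓
   5) LOAD T0:  M=6  r_T0=6
   6) CAS  T3:  M=6  r_T3=5 ✗
   7) CAS  T2:  M=6  r_T2=5 ✗
   8) LOAD T3:  M=6  r_T3=6
   9) CAS  T0:  M=7  r_T0=6 ✓
  10) LOAD T1:  M=7  r_T1=7
  11) CAS  T1:  M=8  r_T1=7 ✓
  12) LOAD T1:  M=8  r_T1=8
  13) CAS  T1:  M=9  r_T1=8 ✓
  14) LOAD T1:  M=9  r_T1=9
  15) CAS  T3:  M=9  r_T3=6 ✗
  16) CAS  T1:  M=10  r_T1=9 ✓
Flip is step 16.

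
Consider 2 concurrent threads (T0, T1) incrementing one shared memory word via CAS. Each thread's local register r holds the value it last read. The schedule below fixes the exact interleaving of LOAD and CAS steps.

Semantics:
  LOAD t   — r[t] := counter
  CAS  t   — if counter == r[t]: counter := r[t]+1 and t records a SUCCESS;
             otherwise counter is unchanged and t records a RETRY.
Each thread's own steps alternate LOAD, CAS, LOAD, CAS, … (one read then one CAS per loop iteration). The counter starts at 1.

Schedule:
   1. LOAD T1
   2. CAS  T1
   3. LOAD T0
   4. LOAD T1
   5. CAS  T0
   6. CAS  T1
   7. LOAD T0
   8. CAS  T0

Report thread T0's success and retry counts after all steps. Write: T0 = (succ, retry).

[1] T1.load  rd  (counter 1, T1.r 1)
[2] T1.cas  hit  (counter 2, T1.r 1)
[3] T0.load  rd  (counter 2, T0.r 2)
[4] T1.load  rd  (counter 2, T1.r 2)
[5] T0.cas  hit  (counter 3, T0.r 2)
[6] T1.cas  miss  (counter 3, T1.r 2)
[7] T0.load  rd  (counter 3, T0.r 3)
[8] T0.cas  hit  (counter 4, T0.r 3)

T0 = (2, 0)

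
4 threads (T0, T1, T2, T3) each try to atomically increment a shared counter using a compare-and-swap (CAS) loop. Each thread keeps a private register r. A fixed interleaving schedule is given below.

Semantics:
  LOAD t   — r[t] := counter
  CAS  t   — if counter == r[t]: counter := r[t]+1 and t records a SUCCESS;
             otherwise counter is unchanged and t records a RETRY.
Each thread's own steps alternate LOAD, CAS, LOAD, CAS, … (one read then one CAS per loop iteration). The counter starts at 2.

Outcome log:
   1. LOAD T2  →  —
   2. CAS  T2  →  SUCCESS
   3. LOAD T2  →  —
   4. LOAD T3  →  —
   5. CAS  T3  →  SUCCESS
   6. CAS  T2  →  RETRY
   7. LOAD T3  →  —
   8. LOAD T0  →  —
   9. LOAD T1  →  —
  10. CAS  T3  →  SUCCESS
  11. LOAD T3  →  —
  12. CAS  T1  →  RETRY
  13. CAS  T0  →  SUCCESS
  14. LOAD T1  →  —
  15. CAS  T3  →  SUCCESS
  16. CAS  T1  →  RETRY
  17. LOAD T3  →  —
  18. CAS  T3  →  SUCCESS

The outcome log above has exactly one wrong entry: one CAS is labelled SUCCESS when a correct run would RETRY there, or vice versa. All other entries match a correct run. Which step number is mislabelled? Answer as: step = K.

Re-executing:
   1) LOAD T2:  M=2  r_T2=2
   2) CAS  T2:  M=3  r_T2=2 ✓
   3) LOAD T2:  M=3  r_T2=3
   4) LOAD T3:  M=3  r_T3=3
   5) CAS  T3:  M=4  r_T3=3 ✓
   6) CAS  T2:  M=4  r_T2=3 ✗
   7) LOAD T3:  M=4  r_T3=4
   8) LOAD T0:  M=4  r_T0=4
   9) LOAD T1:  M=4  r_T1=4
  10) CAS  T3:  M=5  r_T3=4 ✓
  11) LOAD T3:  M=5  r_T3=5
  12) CAS  T1:  M=5  r_T1=4 ✗
  13) CAS  T0:  M=5  r_T0=4 ✗
  14) LOAD T1:  M=5  r_T1=5
  15) CAS  T3:  M=6  r_T3=5 ✓
  16) CAS  T1:  M=6  r_T1=5 ✗
  17) LOAD T3:  M=6  r_T3=6
  18) CAS  T3:  M=7  r_T3=6 ✓
Flip is step 13.

step = 13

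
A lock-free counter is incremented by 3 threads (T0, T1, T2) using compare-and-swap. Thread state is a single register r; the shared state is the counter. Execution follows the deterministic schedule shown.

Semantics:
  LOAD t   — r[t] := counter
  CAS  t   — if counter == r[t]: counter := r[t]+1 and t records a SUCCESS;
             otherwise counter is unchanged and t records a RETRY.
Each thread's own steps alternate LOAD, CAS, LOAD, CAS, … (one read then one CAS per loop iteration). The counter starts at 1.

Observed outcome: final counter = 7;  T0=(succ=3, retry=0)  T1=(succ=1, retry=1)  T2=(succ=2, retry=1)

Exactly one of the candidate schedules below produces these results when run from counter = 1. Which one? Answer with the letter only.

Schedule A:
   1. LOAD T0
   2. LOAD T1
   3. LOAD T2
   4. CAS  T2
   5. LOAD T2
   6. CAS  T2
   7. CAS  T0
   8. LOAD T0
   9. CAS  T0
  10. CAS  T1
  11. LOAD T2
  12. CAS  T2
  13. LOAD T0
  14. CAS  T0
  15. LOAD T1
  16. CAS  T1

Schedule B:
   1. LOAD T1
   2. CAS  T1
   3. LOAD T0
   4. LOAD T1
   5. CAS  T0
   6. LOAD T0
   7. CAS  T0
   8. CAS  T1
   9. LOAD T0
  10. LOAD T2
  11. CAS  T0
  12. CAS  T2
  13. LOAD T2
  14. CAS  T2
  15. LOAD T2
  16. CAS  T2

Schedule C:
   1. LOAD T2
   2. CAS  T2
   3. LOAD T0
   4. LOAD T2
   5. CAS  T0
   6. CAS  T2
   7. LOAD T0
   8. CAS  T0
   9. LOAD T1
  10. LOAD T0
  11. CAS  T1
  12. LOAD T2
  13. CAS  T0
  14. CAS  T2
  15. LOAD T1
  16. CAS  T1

B

Tracing schedule B:
#1 T1 reads 1
#2 T1 CAS(1→2) writes; counter now 2
#3 T0 reads 2
#4 T1 reads 2
#5 T0 CAS(2→3) writes; counter now 3
#6 T0 reads 3
#7 T0 CAS(3→4) writes; counter now 4
#8 T1 CAS(2→3) fails; counter now 4
#9 T0 reads 4
#10 T2 reads 4
#11 T0 CAS(4→5) writes; counter now 5
#12 T2 CAS(4→5) fails; counter now 5
#13 T2 reads 5
#14 T2 CAS(5→6) writes; counter now 6
#15 T2 reads 6
#16 T2 CAS(6→7) writes; counter now 7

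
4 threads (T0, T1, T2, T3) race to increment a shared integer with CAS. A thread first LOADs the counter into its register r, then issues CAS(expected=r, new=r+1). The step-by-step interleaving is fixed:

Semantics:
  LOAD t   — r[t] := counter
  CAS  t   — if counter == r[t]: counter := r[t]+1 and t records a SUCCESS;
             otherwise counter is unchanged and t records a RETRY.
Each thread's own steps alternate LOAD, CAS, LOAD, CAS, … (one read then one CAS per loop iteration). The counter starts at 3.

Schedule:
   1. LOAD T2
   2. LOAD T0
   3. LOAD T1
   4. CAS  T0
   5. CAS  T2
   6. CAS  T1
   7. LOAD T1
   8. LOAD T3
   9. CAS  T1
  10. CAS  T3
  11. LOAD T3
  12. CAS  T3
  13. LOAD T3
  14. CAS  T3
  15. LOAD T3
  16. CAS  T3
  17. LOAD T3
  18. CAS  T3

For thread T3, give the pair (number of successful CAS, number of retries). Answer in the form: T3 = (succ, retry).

T3 = (4, 1)

step 1: T2 LOAD ⇒ load; ctr=3 reg=3
step 2: T0 LOAD ⇒ load; ctr=3 reg=3
step 3: T1 LOAD ⇒ load; ctr=3 reg=3
step 4: T0 CAS ⇒ ok; ctr=4 reg=3
step 5: T2 CAS ⇒ retry; ctr=4 reg=3
step 6: T1 CAS ⇒ retry; ctr=4 reg=3
step 7: T1 LOAD ⇒ load; ctr=4 reg=4
step 8: T3 LOAD ⇒ load; ctr=4 reg=4
step 9: T1 CAS ⇒ ok; ctr=5 reg=4
step 10: T3 CAS ⇒ retry; ctr=5 reg=4
step 11: T3 LOAD ⇒ load; ctr=5 reg=5
step 12: T3 CAS ⇒ ok; ctr=6 reg=5
step 13: T3 LOAD ⇒ load; ctr=6 reg=6
step 14: T3 CAS ⇒ ok; ctr=7 reg=6
step 15: T3 LOAD ⇒ load; ctr=7 reg=7
step 16: T3 CAS ⇒ ok; ctr=8 reg=7
step 17: T3 LOAD ⇒ load; ctr=8 reg=8
step 18: T3 CAS ⇒ ok; ctr=9 reg=8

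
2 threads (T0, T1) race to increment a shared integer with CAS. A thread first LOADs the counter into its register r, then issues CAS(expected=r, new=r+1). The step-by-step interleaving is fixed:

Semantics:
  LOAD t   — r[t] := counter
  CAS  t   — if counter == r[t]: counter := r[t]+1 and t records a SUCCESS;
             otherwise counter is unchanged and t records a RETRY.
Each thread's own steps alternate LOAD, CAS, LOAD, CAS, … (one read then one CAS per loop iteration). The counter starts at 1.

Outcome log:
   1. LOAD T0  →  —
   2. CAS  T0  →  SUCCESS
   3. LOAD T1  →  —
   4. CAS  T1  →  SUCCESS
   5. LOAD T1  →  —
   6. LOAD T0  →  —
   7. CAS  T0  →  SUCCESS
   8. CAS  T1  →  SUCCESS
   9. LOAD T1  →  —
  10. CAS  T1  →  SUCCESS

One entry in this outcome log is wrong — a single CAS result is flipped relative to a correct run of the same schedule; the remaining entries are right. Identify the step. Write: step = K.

step = 8

Reference trace:
[1] T0.load  rd  (counter 1, T0.r 1)
[2] T0.cas  hit  (counter 2, T0.r 1)
[3] T1.load  rd  (counter 2, T1.r 2)
[4] T1.cas  hit  (counter 3, T1.r 2)
[5] T1.load  rd  (counter 3, T1.r 3)
[6] T0.load  rd  (counter 3, T0.r 3)
[7] T0.cas  hit  (counter 4, T0.r 3)
[8] T1.cas  miss  (counter 4, T1.r 3)
[9] T1.load  rd  (counter 4, T1.r 4)
[10] T1.cas  hit  (counter 5, T1.r 4)
Flip is step 8.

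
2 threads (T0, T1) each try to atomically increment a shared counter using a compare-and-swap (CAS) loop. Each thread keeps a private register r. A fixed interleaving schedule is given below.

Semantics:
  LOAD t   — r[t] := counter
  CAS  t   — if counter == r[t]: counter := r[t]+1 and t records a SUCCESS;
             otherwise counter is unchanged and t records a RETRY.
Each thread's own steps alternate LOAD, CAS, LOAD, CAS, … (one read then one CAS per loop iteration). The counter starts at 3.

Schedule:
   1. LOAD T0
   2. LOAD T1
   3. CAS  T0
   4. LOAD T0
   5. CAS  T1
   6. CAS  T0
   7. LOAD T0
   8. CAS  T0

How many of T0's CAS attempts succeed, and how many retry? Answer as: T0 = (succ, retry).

   1) LOAD T0:  M=3  r_T0=3
   2) LOAD T1:  M=3  r_T1=3
   3) CAS  T0:  M=4  r_T0=3 ✓
   4) LOAD T0:  M=4  r_T0=4
   5) CAS  T1:  M=4  r_T1=3 ✗
   6) CAS  T0:  M=5  r_T0=4 ✓
   7) LOAD T0:  M=5  r_T0=5
   8) CAS  T0:  M=6  r_T0=5 ✓

T0 = (3, 0)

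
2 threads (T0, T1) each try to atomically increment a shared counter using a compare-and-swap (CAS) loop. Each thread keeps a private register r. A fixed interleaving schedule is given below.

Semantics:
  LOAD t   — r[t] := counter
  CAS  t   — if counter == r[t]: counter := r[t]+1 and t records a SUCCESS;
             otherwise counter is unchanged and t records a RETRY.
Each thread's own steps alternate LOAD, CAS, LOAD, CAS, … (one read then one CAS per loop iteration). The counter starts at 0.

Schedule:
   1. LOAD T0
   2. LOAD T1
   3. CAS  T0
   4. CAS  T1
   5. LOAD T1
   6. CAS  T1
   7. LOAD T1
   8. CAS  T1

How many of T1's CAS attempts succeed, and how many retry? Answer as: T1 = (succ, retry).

T1 = (2, 1)

#1 T0 reads 0
#2 T1 reads 0
#3 T0 CAS(0→1) writes; counter now 1
#4 T1 CAS(0→1) fails; counter now 1
#5 T1 reads 1
#6 T1 CAS(1→2) writes; counter now 2
#7 T1 reads 2
#8 T1 CAS(2→3) writes; counter now 3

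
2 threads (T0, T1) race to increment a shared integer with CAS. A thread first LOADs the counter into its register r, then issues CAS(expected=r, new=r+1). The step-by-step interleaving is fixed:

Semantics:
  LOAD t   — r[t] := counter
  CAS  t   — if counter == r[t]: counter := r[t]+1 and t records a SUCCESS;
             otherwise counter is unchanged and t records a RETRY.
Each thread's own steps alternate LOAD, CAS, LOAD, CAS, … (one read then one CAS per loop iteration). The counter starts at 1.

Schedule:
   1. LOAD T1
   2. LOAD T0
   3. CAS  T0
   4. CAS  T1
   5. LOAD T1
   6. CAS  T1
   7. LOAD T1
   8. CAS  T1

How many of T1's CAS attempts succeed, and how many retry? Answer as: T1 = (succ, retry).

T1 = (2, 1)

#1 T1 reads 1
#2 T0 reads 1
#3 T0 CAS(1→2) writes; counter now 2
#4 T1 CAS(1→2) fails; counter now 2
#5 T1 reads 2
#6 T1 CAS(2→3) writes; counter now 3
#7 T1 reads 3
#8 T1 CAS(3→4) writes; counter now 4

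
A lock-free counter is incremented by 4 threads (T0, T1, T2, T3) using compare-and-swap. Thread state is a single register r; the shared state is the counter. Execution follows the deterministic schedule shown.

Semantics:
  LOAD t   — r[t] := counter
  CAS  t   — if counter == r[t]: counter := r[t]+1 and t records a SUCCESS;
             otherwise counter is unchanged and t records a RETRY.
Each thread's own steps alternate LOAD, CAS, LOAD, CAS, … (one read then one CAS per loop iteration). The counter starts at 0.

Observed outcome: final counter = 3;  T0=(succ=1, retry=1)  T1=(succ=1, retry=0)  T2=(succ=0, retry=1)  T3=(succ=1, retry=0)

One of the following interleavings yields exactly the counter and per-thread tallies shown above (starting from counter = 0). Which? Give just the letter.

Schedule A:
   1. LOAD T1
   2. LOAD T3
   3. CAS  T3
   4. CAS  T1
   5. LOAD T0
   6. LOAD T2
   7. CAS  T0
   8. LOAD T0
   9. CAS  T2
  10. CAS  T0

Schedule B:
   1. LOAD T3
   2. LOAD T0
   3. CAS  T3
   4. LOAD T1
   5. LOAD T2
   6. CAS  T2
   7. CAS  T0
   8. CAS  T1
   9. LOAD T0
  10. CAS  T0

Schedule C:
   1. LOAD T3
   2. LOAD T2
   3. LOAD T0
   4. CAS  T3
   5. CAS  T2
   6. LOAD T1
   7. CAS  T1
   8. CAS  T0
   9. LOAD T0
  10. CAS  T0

Simulating candidate C:
[1] T3.load  rd  (counter 0, T3.r 0)
[2] T2.load  rd  (counter 0, T2.r 0)
[3] T0.load  rd  (counter 0, T0.r 0)
[4] T3.cas  hit  (counter 1, T3.r 0)
[5] T2.cas  miss  (counter 1, T2.r 0)
[6] T1.load  rd  (counter 1, T1.r 1)
[7] T1.cas  hit  (counter 2, T1.r 1)
[8] T0.cas  miss  (counter 2, T0.r 0)
[9] T0.load  rd  (counter 2, T0.r 2)
[10] T0.cas  hit  (counter 3, T0.r 2)

C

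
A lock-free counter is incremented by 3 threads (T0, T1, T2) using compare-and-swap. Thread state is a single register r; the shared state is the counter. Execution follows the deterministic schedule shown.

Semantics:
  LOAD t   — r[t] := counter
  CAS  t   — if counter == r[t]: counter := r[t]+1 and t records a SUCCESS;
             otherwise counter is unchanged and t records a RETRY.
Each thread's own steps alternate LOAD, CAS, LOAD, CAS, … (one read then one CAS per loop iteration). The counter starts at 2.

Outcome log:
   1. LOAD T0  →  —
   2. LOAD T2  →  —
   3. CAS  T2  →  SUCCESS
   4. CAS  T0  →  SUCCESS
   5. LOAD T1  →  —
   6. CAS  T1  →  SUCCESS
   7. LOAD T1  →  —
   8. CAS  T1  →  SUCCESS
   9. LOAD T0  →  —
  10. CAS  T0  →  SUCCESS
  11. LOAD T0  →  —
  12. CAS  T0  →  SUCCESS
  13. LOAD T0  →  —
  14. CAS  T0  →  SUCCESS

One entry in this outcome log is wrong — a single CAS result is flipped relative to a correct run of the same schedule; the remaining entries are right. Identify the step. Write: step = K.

Re-executing:
1. LOAD T0 → mem=2 r[T0]=2 [LOAD]
2. LOAD T2 → mem=2 r[T2]=2 [LOAD]
3. CAS T2 → mem=3 r[T2]=2 [OK]
4. CAS T0 → mem=3 r[T0]=2 [RETRY]
5. LOAD T1 → mem=3 r[T1]=3 [LOAD]
6. CAS T1 → mem=4 r[T1]=3 [OK]
7. LOAD T1 → mem=4 r[T1]=4 [LOAD]
8. CAS T1 → mem=5 r[T1]=4 [OK]
9. LOAD T0 → mem=5 r[T0]=5 [LOAD]
10. CAS T0 → mem=6 r[T0]=5 [OK]
11. LOAD T0 → mem=6 r[T0]=6 [LOAD]
12. CAS T0 → mem=7 r[T0]=6 [OK]
13. LOAD T0 → mem=7 r[T0]=7 [LOAD]
14. CAS T0 → mem=8 r[T0]=7 [OK]
Flip is step 4.

step = 4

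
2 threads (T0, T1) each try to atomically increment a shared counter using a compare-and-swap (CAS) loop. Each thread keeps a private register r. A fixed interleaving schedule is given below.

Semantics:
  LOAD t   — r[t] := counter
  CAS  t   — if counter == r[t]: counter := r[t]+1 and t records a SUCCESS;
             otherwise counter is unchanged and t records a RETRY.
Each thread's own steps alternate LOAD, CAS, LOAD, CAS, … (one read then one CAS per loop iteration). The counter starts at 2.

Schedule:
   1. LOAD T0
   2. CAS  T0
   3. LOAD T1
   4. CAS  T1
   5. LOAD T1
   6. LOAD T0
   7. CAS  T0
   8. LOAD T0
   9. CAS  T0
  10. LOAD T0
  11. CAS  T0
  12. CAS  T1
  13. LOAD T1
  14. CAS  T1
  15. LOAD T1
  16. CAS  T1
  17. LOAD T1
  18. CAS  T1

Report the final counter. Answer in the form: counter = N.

T0 LOAD — after: cnt=2, r=2 — load
T0 CAS — after: cnt=3, r=2 — ok
T1 LOAD — after: cnt=3, r=3 — load
T1 CAS — after: cnt=4, r=3 — ok
T1 LOAD — after: cnt=4, r=4 — load
T0 LOAD — after: cnt=4, r=4 — load
T0 CAS — after: cnt=5, r=4 — ok
T0 LOAD — after: cnt=5, r=5 — load
T0 CAS — after: cnt=6, r=5 — ok
T0 LOAD — after: cnt=6, r=6 — load
T0 CAS — after: cnt=7, r=6 — ok
T1 CAS — after: cnt=7, r=4 — retry
T1 LOAD — after: cnt=7, r=7 — load
T1 CAS — after: cnt=8, r=7 — ok
T1 LOAD — after: cnt=8, r=8 — load
T1 CAS — after: cnt=9, r=8 — ok
T1 LOAD — after: cnt=9, r=9 — load
T1 CAS — after: cnt=10, r=9 — ok

counter = 10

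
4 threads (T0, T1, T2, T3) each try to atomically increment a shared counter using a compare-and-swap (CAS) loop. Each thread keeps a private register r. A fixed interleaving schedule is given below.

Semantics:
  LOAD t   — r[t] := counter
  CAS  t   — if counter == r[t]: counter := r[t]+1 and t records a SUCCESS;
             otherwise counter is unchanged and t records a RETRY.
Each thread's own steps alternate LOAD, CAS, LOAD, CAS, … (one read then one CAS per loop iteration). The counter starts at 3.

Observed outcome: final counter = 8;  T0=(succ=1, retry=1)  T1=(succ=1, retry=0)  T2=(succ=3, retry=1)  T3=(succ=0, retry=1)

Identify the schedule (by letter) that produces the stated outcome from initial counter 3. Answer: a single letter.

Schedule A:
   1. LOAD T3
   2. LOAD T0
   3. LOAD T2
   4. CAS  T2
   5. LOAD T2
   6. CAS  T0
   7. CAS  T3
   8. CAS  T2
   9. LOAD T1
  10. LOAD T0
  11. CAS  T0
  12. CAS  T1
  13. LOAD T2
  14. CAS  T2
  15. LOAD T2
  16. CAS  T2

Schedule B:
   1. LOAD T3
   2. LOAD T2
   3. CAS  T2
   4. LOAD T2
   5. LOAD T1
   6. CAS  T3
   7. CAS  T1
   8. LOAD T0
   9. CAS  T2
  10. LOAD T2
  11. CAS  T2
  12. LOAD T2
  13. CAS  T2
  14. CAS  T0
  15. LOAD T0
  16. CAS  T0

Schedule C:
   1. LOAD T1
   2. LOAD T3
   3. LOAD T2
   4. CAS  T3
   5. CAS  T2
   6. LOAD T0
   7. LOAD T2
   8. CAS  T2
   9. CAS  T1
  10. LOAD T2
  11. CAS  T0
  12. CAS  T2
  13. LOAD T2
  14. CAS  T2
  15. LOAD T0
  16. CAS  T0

Tracing schedule B:
[1] T3.load  rd  (counter 3, T3.r 3)
[2] T2.load  rd  (counter 3, T2.r 3)
[3] T2.cas  hit  (counter 4, T2.r 3)
[4] T2.load  rd  (counter 4, T2.r 4)
[5] T1.load  rd  (counter 4, T1.r 4)
[6] T3.cas  miss  (counter 4, T3.r 3)
[7] T1.cas  hit  (counter 5, T1.r 4)
[8] T0.load  rd  (counter 5, T0.r 5)
[9] T2.cas  miss  (counter 5, T2.r 4)
[10] T2.load  rd  (counter 5, T2.r 5)
[11] T2.cas  hit  (counter 6, T2.r 5)
[12] T2.load  rd  (counter 6, T2.r 6)
[13] T2.cas  hit  (counter 7, T2.r 6)
[14] T0.cas  miss  (counter 7, T0.r 5)
[15] T0.load  rd  (counter 7, T0.r 7)
[16] T0.cas  hit  (counter 8, T0.r 7)

B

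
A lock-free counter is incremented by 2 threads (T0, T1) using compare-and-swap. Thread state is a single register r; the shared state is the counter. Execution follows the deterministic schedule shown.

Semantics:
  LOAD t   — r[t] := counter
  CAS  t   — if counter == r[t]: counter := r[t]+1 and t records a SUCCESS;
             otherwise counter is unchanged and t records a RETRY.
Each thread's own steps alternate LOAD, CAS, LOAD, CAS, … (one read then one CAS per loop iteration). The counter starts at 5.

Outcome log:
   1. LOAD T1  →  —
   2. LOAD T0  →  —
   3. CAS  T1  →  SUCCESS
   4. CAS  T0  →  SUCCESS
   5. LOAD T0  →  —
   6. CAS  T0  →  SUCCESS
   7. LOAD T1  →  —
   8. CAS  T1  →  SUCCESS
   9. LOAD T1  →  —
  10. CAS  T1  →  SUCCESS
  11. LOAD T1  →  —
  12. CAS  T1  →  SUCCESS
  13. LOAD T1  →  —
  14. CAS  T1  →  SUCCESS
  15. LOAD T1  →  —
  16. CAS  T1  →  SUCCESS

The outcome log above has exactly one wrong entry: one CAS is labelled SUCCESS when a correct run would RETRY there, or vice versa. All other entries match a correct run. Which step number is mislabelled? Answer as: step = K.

Reference trace:
#1 T1 reads 5
#2 T0 reads 5
#3 T1 CAS(5→6) writes; counter now 6
#4 T0 CAS(5→6) fails; counter now 6
#5 T0 reads 6
#6 T0 CAS(6→7) writes; counter now 7
#7 T1 reads 7
#8 T1 CAS(7→8) writes; counter now 8
#9 T1 reads 8
#10 T1 CAS(8→9) writes; counter now 9
#11 T1 reads 9
#12 T1 CAS(9→10) writes; counter now 10
#13 T1 reads 10
#14 T1 CAS(10→11) writes; counter now 11
#15 T1 reads 11
#16 T1 CAS(11→12) writes; counter now 12
Flip is step 4.

step = 4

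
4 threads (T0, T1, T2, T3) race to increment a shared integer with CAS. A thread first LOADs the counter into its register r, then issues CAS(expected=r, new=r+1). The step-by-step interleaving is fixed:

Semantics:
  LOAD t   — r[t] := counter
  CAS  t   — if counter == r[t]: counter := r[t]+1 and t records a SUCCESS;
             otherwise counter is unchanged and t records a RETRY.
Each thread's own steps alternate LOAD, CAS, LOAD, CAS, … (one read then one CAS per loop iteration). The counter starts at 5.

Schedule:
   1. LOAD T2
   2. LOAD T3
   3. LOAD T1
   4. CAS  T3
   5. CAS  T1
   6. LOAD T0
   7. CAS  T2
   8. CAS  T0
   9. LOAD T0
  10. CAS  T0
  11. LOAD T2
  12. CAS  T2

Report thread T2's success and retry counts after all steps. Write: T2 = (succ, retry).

[1] T2.load  rd  (counter 5, T2.r 5)
[2] T3.load  rd  (counter 5, T3.r 5)
[3] T1.load  rd  (counter 5, T1.r 5)
[4] T3.cas  hit  (counter 6, T3.r 5)
[5] T1.cas  miss  (counter 6, T1.r 5)
[6] T0.load  rd  (counter 6, T0.r 6)
[7] T2.cas  miss  (counter 6, T2.r 5)
[8] T0.cas  hit  (counter 7, T0.r 6)
[9] T0.load  rd  (counter 7, T0.r 7)
[10] T0.cas  hit  (counter 8, T0.r 7)
[11] T2.load  rd  (counter 8, T2.r 8)
[12] T2.cas  hit  (counter 9, T2.r 8)

T2 = (1, 1)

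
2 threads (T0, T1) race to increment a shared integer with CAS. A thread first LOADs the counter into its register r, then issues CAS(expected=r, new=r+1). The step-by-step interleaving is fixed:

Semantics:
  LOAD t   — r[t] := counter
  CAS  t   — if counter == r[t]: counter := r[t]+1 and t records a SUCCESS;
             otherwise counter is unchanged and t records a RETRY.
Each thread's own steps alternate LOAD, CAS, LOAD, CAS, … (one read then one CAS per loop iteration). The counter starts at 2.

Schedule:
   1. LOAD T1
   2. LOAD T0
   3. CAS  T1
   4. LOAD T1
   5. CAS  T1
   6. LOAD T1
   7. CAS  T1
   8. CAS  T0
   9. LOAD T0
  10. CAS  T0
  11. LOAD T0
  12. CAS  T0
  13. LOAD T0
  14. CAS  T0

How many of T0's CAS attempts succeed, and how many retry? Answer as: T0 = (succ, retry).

#1 T1 reads 2
#2 T0 reads 2
#3 T1 CAS(2→3) writes; counter now 3
#4 T1 reads 3
#5 T1 CAS(3→4) writes; counter now 4
#6 T1 reads 4
#7 T1 CAS(4→5) writes; counter now 5
#8 T0 CAS(2→3) fails; counter now 5
#9 T0 reads 5
#10 T0 CAS(5→6) writes; counter now 6
#11 T0 reads 6
#12 T0 CAS(6→7) writes; counter now 7
#13 T0 reads 7
#14 T0 CAS(7→8) writes; counter now 8

T0 = (3, 1)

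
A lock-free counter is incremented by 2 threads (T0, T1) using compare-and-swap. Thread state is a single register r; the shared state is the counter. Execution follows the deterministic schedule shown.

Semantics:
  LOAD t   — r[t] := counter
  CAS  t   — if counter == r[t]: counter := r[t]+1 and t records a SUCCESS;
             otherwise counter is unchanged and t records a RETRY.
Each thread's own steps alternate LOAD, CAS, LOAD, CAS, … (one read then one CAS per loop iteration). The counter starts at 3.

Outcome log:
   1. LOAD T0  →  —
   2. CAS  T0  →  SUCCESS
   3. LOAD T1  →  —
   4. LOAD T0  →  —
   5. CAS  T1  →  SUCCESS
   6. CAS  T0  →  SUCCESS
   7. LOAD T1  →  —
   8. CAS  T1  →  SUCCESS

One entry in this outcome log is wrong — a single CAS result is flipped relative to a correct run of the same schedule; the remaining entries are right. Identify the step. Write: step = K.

step = 6

Correct run:
   1) LOAD T0:  M=3  r_T0=3
   2) CAS  T0:  M=4  r_T0=3 ✓
   3) LOAD T1:  M=4  r_T1=4
   4) LOAD T0:  M=4  r_T0=4
   5) CAS  T1:  M=5  r_T1=4 ✓
   6) CAS  T0:  M=5  r_T0=4 ✗
   7) LOAD T1:  M=5  r_T1=5
   8) CAS  T1:  M=6  r_T1=5 ✓
Mismatch at 6.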